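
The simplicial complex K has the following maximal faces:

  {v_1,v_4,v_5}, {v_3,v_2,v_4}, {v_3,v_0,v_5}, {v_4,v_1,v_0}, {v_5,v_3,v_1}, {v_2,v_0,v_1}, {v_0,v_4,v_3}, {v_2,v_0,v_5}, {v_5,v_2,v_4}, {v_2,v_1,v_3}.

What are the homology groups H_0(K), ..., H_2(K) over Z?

H_0 = Z,  H_1 = Z/2Z,  H_2 = 0.

Order the vertices as v_0 < v_1 < v_2 < v_3 < v_4 < v_5. Listing each simplex with vertices in this order, K has dimension 2 with simplices:

  0-simplices (6): [v_0], [v_1], [v_2], [v_3], [v_4], [v_5]
  1-simplices (15): (15 of them)
  2-simplices (10): [v_0,v_1,v_2], [v_0,v_1,v_4], [v_0,v_2,v_5], [v_0,v_3,v_4], [v_0,v_3,v_5], [v_1,v_2,v_3], [v_1,v_3,v_5], [v_1,v_4,v_5], [v_2,v_3,v_4], [v_2,v_4,v_5]

giving chain groups C_0 ≅ Z^6, C_1 ≅ Z^15, C_2 ≅ Z^10.

The boundary map ∂_1: C_1 → C_0 is given by ∂[p,q] = [q] − [p].
As a 6×15 matrix over Z this has rank 5, with invariant factors (1,1,1,1,1).

The boundary map ∂_2: C_2 → C_1 maps a triangle to the signed sum of its edges. For instance
  ∂[v_0,v_3,v_4] = [v_3,v_4] − [v_0,v_4] + [v_0,v_3],
  ∂[v_2,v_4,v_5] = [v_4,v_5] − [v_2,v_5] + [v_2,v_4].
As a 15×10 matrix over Z this has rank 10, with invariant factors (1,1,1,1,1,1,1,1,1,2).

Reading off H_k = ker ∂_k / im ∂_{k+1}:

  H_0: rank C_0 − rank ∂_1 = 6 − 5 = 1, and the invariant factors of ∂_1 are all 1, so H_0 = Z.
  H_1: rank ker ∂_1 − rank ∂_2 = (15 − 5) − 10 = 0, and ∂_2 has invariant factor 2 > 1, so H_1 = Z/2Z.
  H_2: rank ker ∂_2 − rank ∂_3 = (10 − 10) − 0 = 0, and there is no ∂_3, so H_2 = 0.

As a check, the Euler characteristic is 6 − 15 + 10 = 1, which agrees with 1 − 0 + 0 = 1.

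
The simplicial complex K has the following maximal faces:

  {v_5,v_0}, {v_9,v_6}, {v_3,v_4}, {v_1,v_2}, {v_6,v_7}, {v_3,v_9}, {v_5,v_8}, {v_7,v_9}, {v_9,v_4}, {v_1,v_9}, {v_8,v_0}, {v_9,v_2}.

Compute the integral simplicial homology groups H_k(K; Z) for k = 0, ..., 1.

H_0 = Z^2,  H_1 = Z^4.

Order the vertices as v_0 < v_1 < v_2 < v_3 < v_4 < v_5 < v_6 < v_7 < v_8 < v_9. Listing each simplex with vertices in this order, K has dimension 1 with simplices:

  0-simplices (10): [v_0], [v_1], [v_2], [v_3], [v_4], [v_5], [v_6], [v_7], [v_8], [v_9]
  1-simplices (12): [v_0,v_5], [v_0,v_8], [v_1,v_2], [v_1,v_9], [v_2,v_9], [v_3,v_4], [v_3,v_9], [v_4,v_9], [v_5,v_8], [v_6,v_7], [v_6,v_9], [v_7,v_9]

so the chain groups are C_0 ≅ Z^10, C_1 ≅ Z^12.

∂_1: C_1 → C_0 is given by ∂[p,q] = [q] − [p].
The resulting 10×12 matrix has rank 8, and its Smith normal form has invariant factors (1,1,1,1,1,1,1,1).

From H_k ≅ ker(∂_k) / im(∂_{k+1}) we obtain:

  H_0: rank C_0 − rank ∂_1 = 10 − 8 = 2, and the invariant factors of ∂_1 are all 1, so H_0 ≅ Z^2.
  H_1: rank ker ∂_1 − rank ∂_2 = (12 − 8) − 0 = 4, and there is no ∂_2, so H_1 ≅ Z^4.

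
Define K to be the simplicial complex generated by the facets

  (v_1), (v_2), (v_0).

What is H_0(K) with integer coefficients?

We work with the vertex ordering v_0 < v_1 < v_2. The simplices of K, each written with vertices in increasing order, are:

  0-simplices (3): [v_0], [v_1], [v_2]

Hence C_0 ≅ Z^3.

Now H_k = ker ∂_k / im ∂_{k+1}, so:

  H_0: rank C_0 − rank ∂_1 = 3 − 0 = 3, and there is no ∂_1, so H_0 ≅ Z^3.

H_0 = Z^3.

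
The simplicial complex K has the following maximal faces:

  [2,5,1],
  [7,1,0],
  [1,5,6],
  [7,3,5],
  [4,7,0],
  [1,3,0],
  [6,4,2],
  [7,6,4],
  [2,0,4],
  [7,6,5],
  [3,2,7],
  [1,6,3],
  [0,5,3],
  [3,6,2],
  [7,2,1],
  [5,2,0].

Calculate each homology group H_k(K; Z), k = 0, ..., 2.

Order the vertices as 0 < 1 < 2 < 3 < 4 < 5 < 6 < 7. Listing each simplex with vertices in this order, K has dimension 2 with simplices:

  0-simplices (8): [0], [1], [2], [3], [4], [5], [6], [7]
  1-simplices (24): (24 of them)
  2-simplices (16): [0,1,3], [0,1,7], [0,2,4], [0,2,5], [0,3,5], [0,4,7], [1,2,5], [1,2,7], [1,3,6], [1,5,6], [2,3,6], [2,3,7], [2,4,6], [3,5,7], [4,6,7], [5,6,7]

giving chain groups C_0 ≅ Z^8, C_1 ≅ Z^24, C_2 ≅ Z^16.

∂_1: C_1 → C_0 maps an edge to its endpoints' difference, ∂[p,q] = q − p.
The resulting 8×24 matrix has rank 7, and its Smith normal form has invariant factors (1,1,1,1,1,1,1).

∂_2: C_2 → C_1 sends each 2-simplex [p,q,r] to [q,r] − [p,r] + [p,q]. For instance
  ∂[5,6,7] = [6,7] − [5,7] + [5,6],
  ∂[2,3,6] = [3,6] − [2,6] + [2,3].
As a 24×16 matrix over Z this has rank 15, with invariant factors (1,1,1,1,1,1,1,1,1,1,1,1,1,1,1).

Computing H_k = (kernel of ∂_k) / (image of ∂_{k+1}):

  H_0: rank C_0 − rank ∂_1 = 8 − 7 = 1, and the invariant factors of ∂_1 are all 1, so H_0 = Z.
  H_1: rank ker ∂_1 − rank ∂_2 = (24 − 7) − 15 = 2, and the invariant factors of ∂_2 are all 1, so H_1 = Z^2.
  H_2: rank ker ∂_2 − rank ∂_3 = (16 − 15) − 0 = 1, and there is no ∂_3, so H_2 = Z.

As a check, the Euler characteristic is 8 − 24 + 16 = 0, which agrees with 1 − 2 + 1 = 0.
(K is a triangulation of the torus T^2.)

H_0 = Z,  H_1 = Z^2,  H_2 = Z.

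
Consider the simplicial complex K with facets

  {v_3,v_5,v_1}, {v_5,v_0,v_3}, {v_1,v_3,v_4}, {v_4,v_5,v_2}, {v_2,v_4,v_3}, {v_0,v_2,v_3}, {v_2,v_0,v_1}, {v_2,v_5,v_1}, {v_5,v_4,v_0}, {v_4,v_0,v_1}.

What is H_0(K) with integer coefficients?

H_0 ≅ Z.

We work with the vertex ordering v_0 < v_1 < v_2 < v_3 < v_4 < v_5. The simplices of K, each written with vertices in increasing order, are:

  0-simplices (6): [v_0], [v_1], [v_2], [v_3], [v_4], [v_5]
  1-simplices (15): (15 of them)
  2-simplices (10): [v_0,v_1,v_2], [v_0,v_1,v_4], [v_0,v_2,v_3], [v_0,v_3,v_5], [v_0,v_4,v_5], [v_1,v_2,v_5], [v_1,v_3,v_4], [v_1,v_3,v_5], [v_2,v_3,v_4], [v_2,v_4,v_5]

giving chain groups C_0 ≅ Z^6, C_1 ≅ Z^15, C_2 ≅ Z^10.

Boundary ∂_1: C_1 → C_0 is given by ∂[p,q] = [q] − [p]. For instance
  ∂[v_0,v_3] = [v_3] − [v_0].
The 6×15 boundary matrix has rank 5 and Smith normal form diag(1,1,1,1,1).

The boundary map ∂_2: C_2 → C_1 acts by ∂[p,q,r] = [q,r] − [p,r] + [p,q]. For instance
  ∂[v_1,v_3,v_4] = [v_3,v_4] − [v_1,v_4] + [v_1,v_3],
  ∂[v_0,v_4,v_5] = [v_4,v_5] − [v_0,v_5] + [v_0,v_4].
This gives a 15×10 integer matrix of rank 10; reducing to Smith normal form yields diagonal entries (1,1,1,1,1,1,1,1,1,2).

Now H_k = ker ∂_k / im ∂_{k+1}, so:

  H_0: rank C_0 − rank ∂_1 = 6 − 5 = 1, and the invariant factors of ∂_1 are all 1, so H_0 = Z.

(K is a triangulation of the real projective plane RP^2.)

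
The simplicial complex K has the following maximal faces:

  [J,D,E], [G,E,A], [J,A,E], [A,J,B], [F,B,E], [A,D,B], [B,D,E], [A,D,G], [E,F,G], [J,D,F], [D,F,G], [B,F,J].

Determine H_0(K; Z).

K has 7 vertices, 18 edges, 12 triangles.
rank ∂_0 = 0, rank ∂_1 = 6 ⇒ b_0 = 7 − 0 − 6 = 1; all invariant factors of ∂_1 are 1 so no torsion. So H_0 = Z.

H_0 = Z.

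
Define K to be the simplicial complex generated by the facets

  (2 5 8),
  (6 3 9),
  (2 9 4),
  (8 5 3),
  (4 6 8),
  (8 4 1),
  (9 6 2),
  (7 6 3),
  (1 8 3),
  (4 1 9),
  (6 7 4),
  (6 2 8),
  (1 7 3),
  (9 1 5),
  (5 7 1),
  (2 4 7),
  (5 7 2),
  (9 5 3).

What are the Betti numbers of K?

b_0 = 1, b_1 = 1, b_2 = 0.

We work with the vertex ordering 1 < 2 < 3 < 4 < 5 < 6 < 7 < 8 < 9. The simplices of K, each written with vertices in increasing order, are:

  0-simplices (9): [1], [2], [3], [4], [5], [6], [7], [8], [9]
  1-simplices (27): (27 of them)
  2-simplices (18): [1,3,7], [1,3,8], [1,4,8], [1,4,9], [1,5,7], [1,5,9], [2,4,7], [2,4,9], [2,5,7], [2,5,8], [2,6,8], [2,6,9], [3,5,8], [3,5,9], [3,6,7], [3,6,9], [4,6,7], [4,6,8]

giving chain groups C_0 ≅ Z^9, C_1 ≅ Z^27, C_2 ≅ Z^18.

The boundary map ∂_1: C_1 → C_0 sends each edge [p,q] (with p < q) to q − p.
As a 9×27 matrix over Z this has rank 8, with invariant factors (1,1,1,1,1,1,1,1).

The boundary map ∂_2: C_2 → C_1 sends each 2-simplex [p,q,r] to [q,r] − [p,r] + [p,q]. For instance
  ∂[1,5,7] = [5,7] − [1,7] + [1,5],
  ∂[3,5,8] = [5,8] − [3,8] + [3,5].
The resulting 27×18 matrix has rank 18, and its Smith normal form has invariant factors (1,1,1,1,1,1,1,1,1,1,1,1,1,1,1,1,1,2).

Now H_k = ker ∂_k / im ∂_{k+1}, so:

  H_0: rank C_0 − rank ∂_1 = 9 − 8 = 1, and the invariant factors of ∂_1 are all 1, so H_0 = Z.
  H_1: rank ker ∂_1 − rank ∂_2 = (27 − 8) − 18 = 1, and ∂_2 has invariant factor 2 > 1, so H_1 = Z ⊕ Z/2.
  H_2: rank ker ∂_2 − rank ∂_3 = (18 − 18) − 0 = 0, and there is no ∂_3, so H_2 = 0.

As a check, the Euler characteristic is 9 − 27 + 18 = 0, which agrees with 1 − 1 + 0 = 0.

Hence the Betti numbers are b_0 = 1, b_1 = 1, b_2 = 0.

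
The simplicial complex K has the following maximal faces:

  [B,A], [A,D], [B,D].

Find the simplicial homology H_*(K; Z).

We work with the vertex ordering A < B < D. The simplices of K, each written with vertices in increasing order, are:

  0-simplices (3): A, B, D
  1-simplices (3): AB, AD, BD

so the chain groups are C_0 ≅ Z^3, C_1 ≅ Z^3.

Boundary ∂_1: C_1 → C_0 is given by ∂[p,q] = [q] − [p].
This gives a 3×3 integer matrix of rank 2; reducing to Smith normal form yields diagonal entries (1,1).

Now H_k = ker ∂_k / im ∂_{k+1}, so:

  H_0: rank C_0 − rank ∂_1 = 3 − 2 = 1, and the invariant factors of ∂_1 are all 1, so H_0 = Z.
  H_1: rank ker ∂_1 − rank ∂_2 = (3 − 2) − 0 = 1, and there is no ∂_2, so H_1 = Z.

As a check, the Euler characteristic is 3 − 3 = 0, which agrees with 1 − 1 = 0.

H_0 ≅ Z,  H_1 ≅ Z.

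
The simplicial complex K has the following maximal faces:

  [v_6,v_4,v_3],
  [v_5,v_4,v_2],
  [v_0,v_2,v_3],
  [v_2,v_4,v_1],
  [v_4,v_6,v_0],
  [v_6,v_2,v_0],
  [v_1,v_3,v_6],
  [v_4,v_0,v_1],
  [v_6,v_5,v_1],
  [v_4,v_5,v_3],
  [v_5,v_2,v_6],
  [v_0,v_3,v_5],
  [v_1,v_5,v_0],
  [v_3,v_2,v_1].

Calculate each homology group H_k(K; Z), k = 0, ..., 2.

We work with the vertex ordering v_0 < v_1 < v_2 < v_3 < v_4 < v_5 < v_6. The simplices of K, each written with vertices in increasing order, are:

  0-simplices (7): [v_0], [v_1], [v_2], [v_3], [v_4], [v_5], [v_6]
  1-simplices (21): (21 of them)
  2-simplices (14): (14 of them)

giving chain groups C_0 ≅ Z^7, C_1 ≅ Z^21, C_2 ≅ Z^14.

The boundary map ∂_1: C_1 → C_0 sends each edge [p,q] (with p < q) to q − p.
The resulting 7×21 matrix has rank 6, and its Smith normal form has invariant factors (1,1,1,1,1,1).

Boundary ∂_2: C_2 → C_1 maps a triangle to the signed sum of its edges. For instance
  ∂[v_1,v_5,v_6] = [v_5,v_6] − [v_1,v_6] + [v_1,v_5],
  ∂[v_0,v_1,v_4] = [v_1,v_4] − [v_0,v_4] + [v_0,v_1].
This gives a 21×14 integer matrix of rank 13; reducing to Smith normal form yields diagonal entries (1,1,1,1,1,1,1,1,1,1,1,1,1).

From H_k ≅ ker(∂_k) / im(∂_{k+1}) we obtain:

  H_0: rank C_0 − rank ∂_1 = 7 − 6 = 1, and the invariant factors of ∂_1 are all 1, so H_0 ≅ Z.
  H_1: rank ker ∂_1 − rank ∂_2 = (21 − 6) − 13 = 2, and the invariant factors of ∂_2 are all 1, so H_1 ≅ Z^2.
  H_2: rank ker ∂_2 − rank ∂_3 = (14 − 13) − 0 = 1, and there is no ∂_3, so H_2 ≅ Z.

As a check, the Euler characteristic is 7 − 21 + 14 = 0, which agrees with 1 − 2 + 1 = 0.

H_0 ≅ Z,  H_1 ≅ Z^2,  H_2 ≅ Z.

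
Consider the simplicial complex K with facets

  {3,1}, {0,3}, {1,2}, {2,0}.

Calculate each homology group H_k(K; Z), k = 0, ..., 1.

H_0 ≅ Z,  H_1 ≅ Z.

Order the vertices as 0 < 1 < 2 < 3. Listing each simplex with vertices in this order, K has dimension 1 with simplices:

  0-simplices (4): [0], [1], [2], [3]
  1-simplices (4): [0,2], [0,3], [1,2], [1,3]

so the chain groups are C_0 ≅ Z^4, C_1 ≅ Z^4.

Boundary ∂_1: C_1 → C_0 is given by ∂[p,q] = [q] − [p]. For instance
  ∂[1,3] = [3] − [1].
The 4×4 boundary matrix has rank 3 and Smith normal form diag(1,1,1).

From H_k ≅ ker(∂_k) / im(∂_{k+1}) we obtain:

  H_0: rank C_0 − rank ∂_1 = 4 − 3 = 1, and the invariant factors of ∂_1 are all 1, so H_0 ≅ Z.
  H_1: rank ker ∂_1 − rank ∂_2 = (4 − 3) − 0 = 1, and there is no ∂_2, so H_1 ≅ Z.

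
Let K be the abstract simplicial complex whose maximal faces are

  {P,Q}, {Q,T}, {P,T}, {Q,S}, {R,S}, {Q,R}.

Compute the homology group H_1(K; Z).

Take the total order P < Q < R < S < T on the vertex set. Then K (dimension 1) consists of the simplices:

  0-simplices (5): P, Q, R, S, T
  1-simplices (6): PQ, PT, QR, QS, QT, RS

so the chain groups are C_0 ≅ Z^5, C_1 ≅ Z^6.

∂_1: C_1 → C_0 maps an edge to its endpoints' difference, ∂[p,q] = q − p. For instance
  ∂PT = T − P.
As a 5×6 matrix over Z this has rank 4, with invariant factors (1,1,1,1).

Reading off H_k = ker ∂_k / im ∂_{k+1}:

  H_1: rank ker ∂_1 − rank ∂_2 = (6 − 4) − 0 = 2, and there is no ∂_2, so H_1 = Z^2.

H_1 ≅ Z^2.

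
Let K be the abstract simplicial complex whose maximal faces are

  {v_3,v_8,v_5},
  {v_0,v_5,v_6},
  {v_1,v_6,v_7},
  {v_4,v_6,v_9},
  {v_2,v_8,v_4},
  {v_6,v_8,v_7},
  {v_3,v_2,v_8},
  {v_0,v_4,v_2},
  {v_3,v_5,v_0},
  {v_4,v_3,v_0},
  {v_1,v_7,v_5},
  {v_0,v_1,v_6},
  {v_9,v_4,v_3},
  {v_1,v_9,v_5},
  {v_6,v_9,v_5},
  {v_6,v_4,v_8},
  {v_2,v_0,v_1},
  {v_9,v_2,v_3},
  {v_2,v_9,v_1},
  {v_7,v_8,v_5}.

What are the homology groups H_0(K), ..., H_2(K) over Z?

Take the total order v_0 < v_1 < v_2 < v_3 < v_4 < v_5 < v_6 < v_7 < v_8 < v_9 on the vertex set. Then K (dimension 2) consists of the simplices:

  0-simplices (10): [v_0], [v_1], [v_2], [v_3], [v_4], [v_5], [v_6], [v_7], [v_8], [v_9]
  1-simplices (30): (30 of them)
  2-simplices (20): (20 of them)

so the chain groups are C_0 ≅ Z^10, C_1 ≅ Z^30, C_2 ≅ Z^20.

Boundary ∂_1: C_1 → C_0 maps an edge to its endpoints' difference, ∂[p,q] = q − p. For instance
  ∂[v_5,v_9] = [v_9] − [v_5].
As a 10×30 matrix over Z this has rank 9, with invariant factors (1,1,1,1,1,1,1,1,1).

The boundary map ∂_2: C_2 → C_1 acts by ∂[p,q,r] = [q,r] − [p,r] + [p,q]. For instance
  ∂[v_2,v_4,v_8] = [v_4,v_8] − [v_2,v_8] + [v_2,v_4],
  ∂[v_5,v_7,v_8] = [v_7,v_8] − [v_5,v_8] + [v_5,v_7].
This gives a 30×20 integer matrix of rank 20; reducing to Smith normal form yields diagonal entries (1,1,1,1,1,1,1,1,1,1,1,1,1,1,1,1,1,1,1,2).

From H_k ≅ ker(∂_k) / im(∂_{k+1}) we obtain:

  H_0: rank C_0 − rank ∂_1 = 10 − 9 = 1, and the invariant factors of ∂_1 are all 1, so H_0 ≅ Z.
  H_1: rank ker ∂_1 − rank ∂_2 = (30 − 9) − 20 = 1, and ∂_2 has invariant factor 2 > 1, so H_1 ≅ Z ⊕ Z/2.
  H_2: rank ker ∂_2 − rank ∂_3 = (20 − 20) − 0 = 0, and there is no ∂_3, so H_2 ≅ 0.

H_0 = Z,  H_1 = Z ⊕ Z/2,  H_2 = 0.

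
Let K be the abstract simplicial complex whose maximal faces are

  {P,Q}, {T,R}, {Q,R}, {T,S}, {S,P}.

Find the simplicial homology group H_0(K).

Take the total order P < Q < R < S < T on the vertex set. Then K (dimension 1) consists of the simplices:

  0-simplices (5): P, Q, R, S, T
  1-simplices (5): PQ, PS, QR, RT, ST

giving chain groups C_0 ≅ Z^5, C_1 ≅ Z^5.

The boundary map ∂_1: C_1 → C_0 is given by ∂[p,q] = [q] − [p].
This gives a 5×5 integer matrix of rank 4; reducing to Smith normal form yields diagonal entries (1,1,1,1).

From H_k ≅ ker(∂_k) / im(∂_{k+1}) we obtain:

  H_0: rank C_0 − rank ∂_1 = 5 − 4 = 1, and the invariant factors of ∂_1 are all 1, so H_0 ≅ Z.

H_0 ≅ Z.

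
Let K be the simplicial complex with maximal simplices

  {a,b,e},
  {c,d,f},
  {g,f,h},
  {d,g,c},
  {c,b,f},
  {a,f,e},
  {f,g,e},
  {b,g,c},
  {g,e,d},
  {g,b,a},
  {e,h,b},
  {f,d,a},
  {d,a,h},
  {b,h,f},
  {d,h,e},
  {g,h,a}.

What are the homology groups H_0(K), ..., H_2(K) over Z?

H_0 = Z,  H_1 = Z^2,  H_2 = Z.

Fix the vertex order a < b < c < d < e < f < g < h and write every simplex with vertices in increasing order. Then dim K = 2 and the simplices of K are:

  0-simplices (8): a, b, c, d, e, f, g, h
  1-simplices (24): ab, ad, ae, af, ag, ah, bc, be, bf, bg, bh, cd, cf, cg, de, df, dg, dh, ef, eg, eh, fg, fh, gh
  2-simplices (16): abe, abg, adf, adh, aef, agh, bcf, bcg, beh, bfh, cdf, cdg, deg, deh, efg, fgh

giving chain groups C_0 ≅ Z^8, C_1 ≅ Z^24, C_2 ≅ Z^16.

The boundary map ∂_1: C_1 → C_0 sends each edge [p,q] (with p < q) to q − p. For instance
  ∂cg = g − c.
The 8×24 boundary matrix has rank 7 and Smith normal form diag(1,1,1,1,1,1,1).

The boundary map ∂_2: C_2 → C_1 maps a triangle to the signed sum of its edges. For instance
  ∂abg = bg − ag + ab,
  ∂cdf = df − cf + cd.
The 24×16 boundary matrix has rank 15 and Smith normal form diag(1,1,1,1,1,1,1,1,1,1,1,1,1,1,1).

Reading off H_k = ker ∂_k / im ∂_{k+1}:

  H_0: rank C_0 − rank ∂_1 = 8 − 7 = 1, and the invariant factors of ∂_1 are all 1, so H_0 = Z.
  H_1: rank ker ∂_1 − rank ∂_2 = (24 − 7) − 15 = 2, and the invariant factors of ∂_2 are all 1, so H_1 = Z^2.
  H_2: rank ker ∂_2 − rank ∂_3 = (16 − 15) − 0 = 1, and there is no ∂_3, so H_2 = Z.

(K is a triangulation of the torus T^2.)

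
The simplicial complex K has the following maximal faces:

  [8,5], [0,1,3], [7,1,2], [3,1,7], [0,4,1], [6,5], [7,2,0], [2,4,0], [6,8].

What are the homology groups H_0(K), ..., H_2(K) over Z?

H_0 ≅ Z^2,  H_1 ≅ Z^2,  H_2 = 0.

Fix the vertex order 0 < 1 < 2 < 3 < 4 < 5 < 6 < 7 < 8 and write every simplex with vertices in increasing order. Then dim K = 2 and the simplices of K are:

  0-simplices (9): [0], [1], [2], [3], [4], [5], [6], [7], [8]
  1-simplices (15): [0,1], [0,2], [0,3], [0,4], [0,7], [1,2], [1,3], [1,4], [1,7], [2,4], [2,7], [3,7], [5,6], [5,8], [6,8]
  2-simplices (6): [0,1,3], [0,1,4], [0,2,4], [0,2,7], [1,2,7], [1,3,7]

giving chain groups C_0 ≅ Z^9, C_1 ≅ Z^15, C_2 ≅ Z^6.

∂_1: C_1 → C_0 sends each edge [p,q] (with p < q) to q − p. For instance
  ∂[2,7] = [7] − [2].
This gives a 9×15 integer matrix of rank 7; reducing to Smith normal form yields diagonal entries (1,1,1,1,1,1,1).

The boundary map ∂_2: C_2 → C_1 maps a triangle to the signed sum of its edges. For instance
  ∂[0,2,7] = [2,7] − [0,7] + [0,2],
  ∂[0,1,4] = [1,4] − [0,4] + [0,1].
As a 15×6 matrix over Z this has rank 6, with invariant factors (1,1,1,1,1,1).

From H_k ≅ ker(∂_k) / im(∂_{k+1}) we obtain:

  H_0: rank C_0 − rank ∂_1 = 9 − 7 = 2, and the invariant factors of ∂_1 are all 1, so H_0 ≅ Z^2.
  H_1: rank ker ∂_1 − rank ∂_2 = (15 − 7) − 6 = 2, and the invariant factors of ∂_2 are all 1, so H_1 ≅ Z^2.
  H_2: rank ker ∂_2 − rank ∂_3 = (6 − 6) − 0 = 0, and there is no ∂_3, so H_2 ≅ 0.

As a check, the Euler characteristic is 9 − 15 + 6 = 0, which agrees with 2 − 2 + 0 = 0.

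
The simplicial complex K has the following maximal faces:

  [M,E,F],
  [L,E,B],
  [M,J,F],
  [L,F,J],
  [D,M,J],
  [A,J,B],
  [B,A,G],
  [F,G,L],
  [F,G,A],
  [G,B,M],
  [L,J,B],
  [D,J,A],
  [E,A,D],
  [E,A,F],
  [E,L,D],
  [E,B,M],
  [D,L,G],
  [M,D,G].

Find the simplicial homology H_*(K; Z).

H_0 = Z,  H_1 = Z^2,  H_2 = Z.

Take the total order A < B < D < E < F < G < J < L < M on the vertex set. Then K (dimension 2) consists of the simplices:

  0-simplices (9): A, B, D, E, F, G, J, L, M
  1-simplices (27): AB, AD, AE, AF, AG, AJ, BE, BG, BJ, BL, BM, DE, DG, DJ, DL, DM, EF, EL, EM, FG, FJ, FL, FM, GL, GM, JL, JM
  2-simplices (18): ABG, ABJ, ADE, ADJ, AEF, AFG, BEL, BEM, BGM, BJL, DEL, DGL, DGM, DJM, EFM, FGL, FJL, FJM

Hence C_0 ≅ Z^9, C_1 ≅ Z^27, C_2 ≅ Z^18.

∂_1: C_1 → C_0 maps an edge to its endpoints' difference, ∂[p,q] = q − p. For instance
  ∂JM = M − J.
The 9×27 boundary matrix has rank 8 and Smith normal form diag(1,1,1,1,1,1,1,1).

The boundary map ∂_2: C_2 → C_1 acts by ∂[p,q,r] = [q,r] − [p,r] + [p,q]. For instance
  ∂BGM = GM − BM + BG,
  ∂DEL = EL − DL + DE.
The resulting 27×18 matrix has rank 17, and its Smith normal form has invariant factors (1,1,1,1,1,1,1,1,1,1,1,1,1,1,1,1,1).

Now H_k = ker ∂_k / im ∂_{k+1}, so:

  H_0: rank C_0 − rank ∂_1 = 9 − 8 = 1, and the invariant factors of ∂_1 are all 1, so H_0 ≅ Z.
  H_1: rank ker ∂_1 − rank ∂_2 = (27 − 8) − 17 = 2, and the invariant factors of ∂_2 are all 1, so H_1 ≅ Z^2.
  H_2: rank ker ∂_2 − rank ∂_3 = (18 − 17) − 0 = 1, and there is no ∂_3, so H_2 ≅ Z.

As a check, the Euler characteristic is 9 − 27 + 18 = 0, which agrees with 1 − 2 + 1 = 0.
(K is a triangulation of the torus T^2.)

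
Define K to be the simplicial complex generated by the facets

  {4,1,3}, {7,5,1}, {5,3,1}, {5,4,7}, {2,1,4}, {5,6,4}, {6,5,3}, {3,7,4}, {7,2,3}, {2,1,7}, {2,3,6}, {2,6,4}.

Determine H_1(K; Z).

H_1 ≅ Z/2.

We work with the vertex ordering 1 < 2 < 3 < 4 < 5 < 6 < 7. The simplices of K, each written with vertices in increasing order, are:

  0-simplices (7): [1], [2], [3], [4], [5], [6], [7]
  1-simplices (18): [1,2], [1,3], [1,4], [1,5], [1,7], [2,3], [2,4], [2,6], [2,7], [3,4], [3,5], [3,6], [3,7], [4,5], [4,6], [4,7], [5,6], [5,7]
  2-simplices (12): [1,2,4], [1,2,7], [1,3,4], [1,3,5], [1,5,7], [2,3,6], [2,3,7], [2,4,6], [3,4,7], [3,5,6], [4,5,6], [4,5,7]

giving chain groups C_0 ≅ Z^7, C_1 ≅ Z^18, C_2 ≅ Z^12.

The boundary map ∂_1: C_1 → C_0 maps an edge to its endpoints' difference, ∂[p,q] = q − p.
As a 7×18 matrix over Z this has rank 6, with invariant factors (1,1,1,1,1,1).

The boundary map ∂_2: C_2 → C_1 maps a triangle to the signed sum of its edges. For instance
  ∂[1,5,7] = [5,7] − [1,7] + [1,5],
  ∂[1,2,4] = [2,4] − [1,4] + [1,2].
The 18×12 boundary matrix has rank 12 and Smith normal form diag(1,1,1,1,1,1,1,1,1,1,1,2).

Now H_k = ker ∂_k / im ∂_{k+1}, so:

  H_1: rank ker ∂_1 − rank ∂_2 = (18 − 6) − 12 = 0, and ∂_2 has invariant factor 2 > 1, so H_1 = Z/2.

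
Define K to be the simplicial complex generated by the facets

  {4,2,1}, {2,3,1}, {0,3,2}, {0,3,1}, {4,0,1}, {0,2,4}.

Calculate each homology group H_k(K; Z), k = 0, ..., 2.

We work with the vertex ordering 0 < 1 < 2 < 3 < 4. The simplices of K, each written with vertices in increasing order, are:

  0-simplices (5): [0], [1], [2], [3], [4]
  1-simplices (9): [0,1], [0,2], [0,3], [0,4], [1,2], [1,3], [1,4], [2,3], [2,4]
  2-simplices (6): [0,1,3], [0,1,4], [0,2,3], [0,2,4], [1,2,3], [1,2,4]

Hence C_0 ≅ Z^5, C_1 ≅ Z^9, C_2 ≅ Z^6.

Boundary ∂_1: C_1 → C_0 is given by ∂[p,q] = [q] − [p]. For instance
  ∂[1,4] = [4] − [1].
This gives a 5×9 integer matrix of rank 4; reducing to Smith normal form yields diagonal entries (1,1,1,1).

∂_2: C_2 → C_1 sends each 2-simplex [p,q,r] to [q,r] − [p,r] + [p,q]. For instance
  ∂[0,2,4] = [2,4] − [0,4] + [0,2],
  ∂[0,2,3] = [2,3] − [0,3] + [0,2].
This gives a 9×6 integer matrix of rank 5; reducing to Smith normal form yields diagonal entries (1,1,1,1,1).

From H_k ≅ ker(∂_k) / im(∂_{k+1}) we obtain:

  H_0: rank C_0 − rank ∂_1 = 5 − 4 = 1, and the invariant factors of ∂_1 are all 1, so H_0 ≅ Z.
  H_1: rank ker ∂_1 − rank ∂_2 = (9 − 4) − 5 = 0, and the invariant factors of ∂_2 are all 1, so H_1 ≅ 0.
  H_2: rank ker ∂_2 − rank ∂_3 = (6 − 5) − 0 = 1, and there is no ∂_3, so H_2 ≅ Z.

H_0 ≅ Z,  H_1 = 0,  H_2 ≅ Z.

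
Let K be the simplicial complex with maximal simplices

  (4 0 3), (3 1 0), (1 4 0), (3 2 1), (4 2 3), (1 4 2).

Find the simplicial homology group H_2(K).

H_2 ≅ Z.

K has 5 vertices, 9 edges, 6 triangles.
rank ∂_2 = 5, rank ∂_3 = 0 ⇒ b_2 = 6 − 5 − 0 = 1. So H_2 = Z.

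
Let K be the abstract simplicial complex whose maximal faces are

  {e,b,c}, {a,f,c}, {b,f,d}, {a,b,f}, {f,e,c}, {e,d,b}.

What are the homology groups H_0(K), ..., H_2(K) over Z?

H_0 ≅ Z,  H_1 ≅ Z,  H_2 = 0.

Order the vertices as a < b < c < d < e < f. Listing each simplex with vertices in this order, K has dimension 2 with simplices:

  0-simplices (6): a, b, c, d, e, f
  1-simplices (12): ab, ac, af, bc, bd, be, bf, ce, cf, de, df, ef
  2-simplices (6): abf, acf, bce, bde, bdf, cef

giving chain groups C_0 ≅ Z^6, C_1 ≅ Z^12, C_2 ≅ Z^6.

Boundary ∂_1: C_1 → C_0 maps an edge to its endpoints' difference, ∂[p,q] = q − p.
As a 6×12 matrix over Z this has rank 5, with invariant factors (1,1,1,1,1).

Boundary ∂_2: C_2 → C_1 maps a triangle to the signed sum of its edges. For instance
  ∂abf = bf − af + ab,
  ∂bdf = df − bf + bd.
This gives a 12×6 integer matrix of rank 6; reducing to Smith normal form yields diagonal entries (1,1,1,1,1,1).

Now H_k = ker ∂_k / im ∂_{k+1}, so:

  H_0: rank C_0 − rank ∂_1 = 6 − 5 = 1, and the invariant factors of ∂_1 are all 1, so H_0 = Z.
  H_1: rank ker ∂_1 − rank ∂_2 = (12 − 5) − 6 = 1, and the invariant factors of ∂_2 are all 1, so H_1 = Z.
  H_2: rank ker ∂_2 − rank ∂_3 = (6 − 6) − 0 = 0, and there is no ∂_3, so H_2 = 0.

As a check, the Euler characteristic is 6 − 12 + 6 = 0, which agrees with 1 − 1 + 0 = 0.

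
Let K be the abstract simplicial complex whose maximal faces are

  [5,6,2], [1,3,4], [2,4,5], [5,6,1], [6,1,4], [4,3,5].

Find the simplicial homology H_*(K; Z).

Take the total order 1 < 2 < 3 < 4 < 5 < 6 on the vertex set. Then K (dimension 2) consists of the simplices:

  0-simplices (6): [1], [2], [3], [4], [5], [6]
  1-simplices (12): [1,3], [1,4], [1,5], [1,6], [2,4], [2,5], [2,6], [3,4], [3,5], [4,5], [4,6], [5,6]
  2-simplices (6): [1,3,4], [1,4,6], [1,5,6], [2,4,5], [2,5,6], [3,4,5]

giving chain groups C_0 ≅ Z^6, C_1 ≅ Z^12, C_2 ≅ Z^6.

The boundary map ∂_1: C_1 → C_0 is given by ∂[p,q] = [q] − [p]. For instance
  ∂[1,3] = [3] − [1].
The resulting 6×12 matrix has rank 5, and its Smith normal form has invariant factors (1,1,1,1,1).

∂_2: C_2 → C_1 sends each 2-simplex [p,q,r] to [q,r] − [p,r] + [p,q]. For instance
  ∂[1,4,6] = [4,6] − [1,6] + [1,4],
  ∂[1,3,4] = [3,4] − [1,4] + [1,3].
The resulting 12×6 matrix has rank 6, and its Smith normal form has invariant factors (1,1,1,1,1,1).

Computing H_k = (kernel of ∂_k) / (image of ∂_{k+1}):

  H_0: rank C_0 − rank ∂_1 = 6 − 5 = 1, and the invariant factors of ∂_1 are all 1, so H_0 ≅ Z.
  H_1: rank ker ∂_1 − rank ∂_2 = (12 − 5) − 6 = 1, and the invariant factors of ∂_2 are all 1, so H_1 ≅ Z.
  H_2: rank ker ∂_2 − rank ∂_3 = (6 − 6) − 0 = 0, and there is no ∂_3, so H_2 ≅ 0.

As a check, the Euler characteristic is 6 − 12 + 6 = 0, which agrees with 1 − 1 + 0 = 0.

H_0 = Z,  H_1 = Z,  H_2 = 0.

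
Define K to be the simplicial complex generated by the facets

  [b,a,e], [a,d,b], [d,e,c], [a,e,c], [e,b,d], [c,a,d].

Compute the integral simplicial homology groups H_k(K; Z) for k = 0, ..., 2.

Take the total order a < b < c < d < e on the vertex set. Then K (dimension 2) consists of the simplices:

  0-simplices (5): a, b, c, d, e
  1-simplices (9): ab, ac, ad, ae, bd, be, cd, ce, de
  2-simplices (6): abd, abe, acd, ace, bde, cde

Hence C_0 ≅ Z^5, C_1 ≅ Z^9, C_2 ≅ Z^6.

The boundary map ∂_1: C_1 → C_0 sends each edge [p,q] (with p < q) to q − p. For instance
  ∂ce = e − c.
This gives a 5×9 integer matrix of rank 4; reducing to Smith normal form yields diagonal entries (1,1,1,1).

∂_2: C_2 → C_1 maps a triangle to the signed sum of its edges. For instance
  ∂abe = be − ae + ab,
  ∂ace = ce − ae + ac.
This gives a 9×6 integer matrix of rank 5; reducing to Smith normal form yields diagonal entries (1,1,1,1,1).

Now H_k = ker ∂_k / im ∂_{k+1}, so:

  H_0: rank C_0 − rank ∂_1 = 5 − 4 = 1, and the invariant factors of ∂_1 are all 1, so H_0 ≅ Z.
  H_1: rank ker ∂_1 − rank ∂_2 = (9 − 4) − 5 = 0, and the invariant factors of ∂_2 are all 1, so H_1 ≅ 0.
  H_2: rank ker ∂_2 − rank ∂_3 = (6 − 5) − 0 = 1, and there is no ∂_3, so H_2 ≅ Z.

As a check, the Euler characteristic is 5 − 9 + 6 = 2, which agrees with 1 − 0 + 1 = 2.
(K is a triangulation of the 2-sphere S^2.)

H_0 = Z,  H_1 = 0,  H_2 = Z.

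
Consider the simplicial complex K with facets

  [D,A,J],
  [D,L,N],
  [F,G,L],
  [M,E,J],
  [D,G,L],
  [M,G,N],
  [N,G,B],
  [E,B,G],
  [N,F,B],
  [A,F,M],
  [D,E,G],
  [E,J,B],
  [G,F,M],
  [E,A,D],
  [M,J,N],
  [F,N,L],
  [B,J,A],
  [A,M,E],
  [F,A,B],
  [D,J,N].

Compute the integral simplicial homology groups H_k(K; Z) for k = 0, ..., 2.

Take the total order A < B < D < E < F < G < J < L < M < N on the vertex set. Then K (dimension 2) consists of the simplices:

  0-simplices (10): A, B, D, E, F, G, J, L, M, N
  1-simplices (30): AB, AD, AE, AF, AJ, AM, BE, BF, BG, BJ, BN, DE, DG, DJ, DL, DN, EG, EJ, EM, FG, FL, FM, FN, GL, GM, GN, JM, JN, LN, MN
  2-simplices (20): ABF, ABJ, ADE, ADJ, AEM, AFM, BEG, BEJ, BFN, BGN, DEG, DGL, DJN, DLN, EJM, FGL, FGM, FLN, GMN, JMN

giving chain groups C_0 ≅ Z^10, C_1 ≅ Z^30, C_2 ≅ Z^20.

∂_1: C_1 → C_0 maps an edge to its endpoints' difference, ∂[p,q] = q − p. For instance
  ∂DG = G − D.
The 10×30 boundary matrix has rank 9 and Smith normal form diag(1,1,1,1,1,1,1,1,1).

The boundary map ∂_2: C_2 → C_1 maps a triangle to the signed sum of its edges. For instance
  ∂BFN = FN − BN + BF,
  ∂FLN = LN − FN + FL.
The resulting 30×20 matrix has rank 20, and its Smith normal form has invariant factors (1,1,1,1,1,1,1,1,1,1,1,1,1,1,1,1,1,1,1,2).

Computing H_k = (kernel of ∂_k) / (image of ∂_{k+1}):

  H_0: rank C_0 − rank ∂_1 = 10 − 9 = 1, and the invariant factors of ∂_1 are all 1, so H_0 = Z.
  H_1: rank ker ∂_1 − rank ∂_2 = (30 − 9) − 20 = 1, and ∂_2 has invariant factor 2 > 1, so H_1 = Z ⊕ Z/2Z.
  H_2: rank ker ∂_2 − rank ∂_3 = (20 − 20) − 0 = 0, and there is no ∂_3, so H_2 = 0.

As a check, the Euler characteristic is 10 − 30 + 20 = 0, which agrees with 1 − 1 + 0 = 0.
(K is a triangulation of the Klein bottle.)

H_0 ≅ Z,  H_1 ≅ Z ⊕ Z/2Z,  H_2 = 0.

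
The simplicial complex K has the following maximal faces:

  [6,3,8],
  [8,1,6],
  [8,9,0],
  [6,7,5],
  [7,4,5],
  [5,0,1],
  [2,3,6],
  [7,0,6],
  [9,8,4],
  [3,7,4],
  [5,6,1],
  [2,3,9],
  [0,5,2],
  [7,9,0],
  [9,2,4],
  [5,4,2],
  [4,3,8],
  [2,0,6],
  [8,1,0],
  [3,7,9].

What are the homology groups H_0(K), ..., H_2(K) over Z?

H_0 ≅ Z,  H_1 ≅ Z × Z/2,  H_2 = 0.

Take the total order 0 < 1 < 2 < 3 < 4 < 5 < 6 < 7 < 8 < 9 on the vertex set. Then K (dimension 2) consists of the simplices:

  0-simplices (10): [0], [1], [2], [3], [4], [5], [6], [7], [8], [9]
  1-simplices (30): (30 of them)
  2-simplices (20): (20 of them)

Hence C_0 ≅ Z^10, C_1 ≅ Z^30, C_2 ≅ Z^20.

The boundary map ∂_1: C_1 → C_0 sends each edge [p,q] (with p < q) to q − p. For instance
  ∂[6,8] = [8] − [6].
The resulting 10×30 matrix has rank 9, and its Smith normal form has invariant factors (1,1,1,1,1,1,1,1,1).

The boundary map ∂_2: C_2 → C_1 maps a triangle to the signed sum of its edges. For instance
  ∂[2,3,9] = [3,9] − [2,9] + [2,3],
  ∂[3,7,9] = [7,9] − [3,9] + [3,7].
This gives a 30×20 integer matrix of rank 20; reducing to Smith normal form yields diagonal entries (1,1,1,1,1,1,1,1,1,1,1,1,1,1,1,1,1,1,1,2).

Reading off H_k = ker ∂_k / im ∂_{k+1}:

  H_0: rank C_0 − rank ∂_1 = 10 − 9 = 1, and the invariant factors of ∂_1 are all 1, so H_0 = Z.
  H_1: rank ker ∂_1 − rank ∂_2 = (30 − 9) − 20 = 1, and ∂_2 has invariant factor 2 > 1, so H_1 = Z × Z/2.
  H_2: rank ker ∂_2 − rank ∂_3 = (20 − 20) − 0 = 0, and there is no ∂_3, so H_2 = 0.

As a check, the Euler characteristic is 10 − 30 + 20 = 0, which agrees with 1 − 1 + 0 = 0.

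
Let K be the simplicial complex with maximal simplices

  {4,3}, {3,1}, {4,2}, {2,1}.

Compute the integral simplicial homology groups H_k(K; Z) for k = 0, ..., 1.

We work with the vertex ordering 1 < 2 < 3 < 4. The simplices of K, each written with vertices in increasing order, are:

  0-simplices (4): [1], [2], [3], [4]
  1-simplices (4): [1,2], [1,3], [2,4], [3,4]

Hence C_0 ≅ Z^4, C_1 ≅ Z^4.

The boundary map ∂_1: C_1 → C_0 maps an edge to its endpoints' difference, ∂[p,q] = q − p. For instance
  ∂[1,3] = [3] − [1].
As a 4×4 matrix over Z this has rank 3, with invariant factors (1,1,1).

Now H_k = ker ∂_k / im ∂_{k+1}, so:

  H_0: rank C_0 − rank ∂_1 = 4 − 3 = 1, and the invariant factors of ∂_1 are all 1, so H_0 = Z.
  H_1: rank ker ∂_1 − rank ∂_2 = (4 − 3) − 0 = 1, and there is no ∂_2, so H_1 = Z.

As a check, the Euler characteristic is 4 − 4 = 0, which agrees with 1 − 1 = 0.
(K is a triangulation of the circle S^1.)

H_0 ≅ Z,  H_1 ≅ Z.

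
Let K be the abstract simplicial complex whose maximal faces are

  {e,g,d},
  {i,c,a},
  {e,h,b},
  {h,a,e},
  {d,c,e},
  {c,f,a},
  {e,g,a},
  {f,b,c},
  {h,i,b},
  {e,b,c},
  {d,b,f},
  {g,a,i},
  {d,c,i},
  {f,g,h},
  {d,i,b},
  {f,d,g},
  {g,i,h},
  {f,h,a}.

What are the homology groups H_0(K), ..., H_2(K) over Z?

We work with the vertex ordering a < b < c < d < e < f < g < h < i. The simplices of K, each written with vertices in increasing order, are:

  0-simplices (9): a, b, c, d, e, f, g, h, i
  1-simplices (27): ac, ae, af, ag, ah, ai, bc, bd, be, bf, bh, bi, cd, ce, cf, ci, de, df, dg, di, eg, eh, fg, fh, gh, gi, hi
  2-simplices (18): acf, aci, aeg, aeh, afh, agi, bce, bcf, bdf, bdi, beh, bhi, cde, cdi, deg, dfg, fgh, ghi

so the chain groups are C_0 ≅ Z^9, C_1 ≅ Z^27, C_2 ≅ Z^18.

∂_1: C_1 → C_0 maps an edge to its endpoints' difference, ∂[p,q] = q − p.
The 9×27 boundary matrix has rank 8 and Smith normal form diag(1,1,1,1,1,1,1,1).

Boundary ∂_2: C_2 → C_1 sends each 2-simplex [p,q,r] to [q,r] − [p,r] + [p,q]. For instance
  ∂bhi = hi − bi + bh,
  ∂dfg = fg − dg + df.
The resulting 27×18 matrix has rank 18, and its Smith normal form has invariant factors (1,1,1,1,1,1,1,1,1,1,1,1,1,1,1,1,1,2).

Now H_k = ker ∂_k / im ∂_{k+1}, so:

  H_0: rank C_0 − rank ∂_1 = 9 − 8 = 1, and the invariant factors of ∂_1 are all 1, so H_0 ≅ Z.
  H_1: rank ker ∂_1 − rank ∂_2 = (27 − 8) − 18 = 1, and ∂_2 has invariant factor 2 > 1, so H_1 ≅ Z ⊕ Z_2.
  H_2: rank ker ∂_2 − rank ∂_3 = (18 − 18) − 0 = 0, and there is no ∂_3, so H_2 ≅ 0.

H_0 ≅ Z,  H_1 ≅ Z ⊕ Z_2,  H_2 = 0.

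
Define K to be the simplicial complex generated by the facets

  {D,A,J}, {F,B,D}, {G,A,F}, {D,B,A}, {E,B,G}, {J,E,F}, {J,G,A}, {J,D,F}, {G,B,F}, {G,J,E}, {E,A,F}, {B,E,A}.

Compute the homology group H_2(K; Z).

Order the vertices as A < B < D < E < F < G < J. Listing each simplex with vertices in this order, K has dimension 2 with simplices:

  0-simplices (7): A, B, D, E, F, G, J
  1-simplices (18): AB, AD, AE, AF, AG, AJ, BD, BE, BF, BG, DF, DJ, EF, EG, EJ, FG, FJ, GJ
  2-simplices (12): ABD, ABE, ADJ, AEF, AFG, AGJ, BDF, BEG, BFG, DFJ, EFJ, EGJ

Hence C_0 ≅ Z^7, C_1 ≅ Z^18, C_2 ≅ Z^12.

The boundary map ∂_1: C_1 → C_0 sends each edge [p,q] (with p < q) to q − p. For instance
  ∂GJ = J − G.
The resulting 7×18 matrix has rank 6, and its Smith normal form has invariant factors (1,1,1,1,1,1).

∂_2: C_2 → C_1 acts by ∂[p,q,r] = [q,r] − [p,r] + [p,q]. For instance
  ∂EGJ = GJ − EJ + EG,
  ∂AEF = EF − AF + AE.
The 18×12 boundary matrix has rank 12 and Smith normal form diag(1,1,1,1,1,1,1,1,1,1,1,2).

Now H_k = ker ∂_k / im ∂_{k+1}, so:

  H_2: rank ker ∂_2 − rank ∂_3 = (12 − 12) − 0 = 0, and there is no ∂_3, so H_2 ≅ 0.

H_2 ≅ 0.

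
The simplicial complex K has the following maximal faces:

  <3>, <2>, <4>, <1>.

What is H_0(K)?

H_0 ≅ Z^4.

We work with the vertex ordering 1 < 2 < 3 < 4. The simplices of K, each written with vertices in increasing order, are:

  0-simplices (4): [1], [2], [3], [4]

so the chain groups are C_0 ≅ Z^4.

Now H_k = ker ∂_k / im ∂_{k+1}, so:

  H_0: rank C_0 − rank ∂_1 = 4 − 0 = 4, and there is no ∂_1, so H_0 = Z^4.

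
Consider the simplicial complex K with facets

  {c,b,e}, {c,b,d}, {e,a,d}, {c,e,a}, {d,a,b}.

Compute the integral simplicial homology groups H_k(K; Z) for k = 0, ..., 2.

Order the vertices as a < b < c < d < e. Listing each simplex with vertices in this order, K has dimension 2 with simplices:

  0-simplices (5): a, b, c, d, e
  1-simplices (10): ab, ac, ad, ae, bc, bd, be, cd, ce, de
  2-simplices (5): abd, ace, ade, bcd, bce

so the chain groups are C_0 ≅ Z^5, C_1 ≅ Z^10, C_2 ≅ Z^5.

Boundary ∂_1: C_1 → C_0 is given by ∂[p,q] = [q] − [p]. For instance
  ∂ab = b − a.
As a 5×10 matrix over Z this has rank 4, with invariant factors (1,1,1,1).

Boundary ∂_2: C_2 → C_1 maps a triangle to the signed sum of its edges. For instance
  ∂ace = ce − ae + ac,
  ∂bcd = cd − bd + bc.
The 10×5 boundary matrix has rank 5 and Smith normal form diag(1,1,1,1,1).

Reading off H_k = ker ∂_k / im ∂_{k+1}:

  H_0: rank C_0 − rank ∂_1 = 5 − 4 = 1, and the invariant factors of ∂_1 are all 1, so H_0 = Z.
  H_1: rank ker ∂_1 − rank ∂_2 = (10 − 4) − 5 = 1, and the invariant factors of ∂_2 are all 1, so H_1 = Z.
  H_2: rank ker ∂_2 − rank ∂_3 = (5 − 5) − 0 = 0, and there is no ∂_3, so H_2 = 0.

As a check, the Euler characteristic is 5 − 10 + 5 = 0, which agrees with 1 − 1 + 0 = 0.

H_0 ≅ Z,  H_1 ≅ Z,  H_2 = 0.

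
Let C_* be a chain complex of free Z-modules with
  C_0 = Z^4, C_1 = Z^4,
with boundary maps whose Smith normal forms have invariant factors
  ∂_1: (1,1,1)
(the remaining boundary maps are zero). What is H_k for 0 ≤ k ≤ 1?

H_0: b_0 = 4 − 0 − 3 = 1; torsion from ∂_1 factors > 1: none. So H_0 = Z.
H_1: b_1 = 4 − 3 − 0 = 1; torsion from ∂_2 factors > 1: none. So H_1 = Z.

H_0 = Z,  H_1 = Z.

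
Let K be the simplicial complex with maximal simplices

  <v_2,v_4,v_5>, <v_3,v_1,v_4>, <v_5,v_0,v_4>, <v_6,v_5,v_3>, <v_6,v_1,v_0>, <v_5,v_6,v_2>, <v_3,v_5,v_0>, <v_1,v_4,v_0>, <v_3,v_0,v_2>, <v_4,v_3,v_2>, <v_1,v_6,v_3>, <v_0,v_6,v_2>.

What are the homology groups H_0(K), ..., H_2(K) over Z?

H_0 = Z,  H_1 = Z/2,  H_2 = 0.

Fix the vertex order v_0 < v_1 < v_2 < v_3 < v_4 < v_5 < v_6 and write every simplex with vertices in increasing order. Then dim K = 2 and the simplices of K are:

  0-simplices (7): [v_0], [v_1], [v_2], [v_3], [v_4], [v_5], [v_6]
  1-simplices (18): (18 of them)
  2-simplices (12): (12 of them)

Hence C_0 ≅ Z^7, C_1 ≅ Z^18, C_2 ≅ Z^12.

∂_1: C_1 → C_0 sends each edge [p,q] (with p < q) to q − p.
The resulting 7×18 matrix has rank 6, and its Smith normal form has invariant factors (1,1,1,1,1,1).

Boundary ∂_2: C_2 → C_1 sends each 2-simplex [p,q,r] to [q,r] − [p,r] + [p,q]. For instance
  ∂[v_0,v_4,v_5] = [v_4,v_5] − [v_0,v_5] + [v_0,v_4],
  ∂[v_0,v_1,v_4] = [v_1,v_4] − [v_0,v_4] + [v_0,v_1].
The resulting 18×12 matrix has rank 12, and its Smith normal form has invariant factors (1,1,1,1,1,1,1,1,1,1,1,2).

Now H_k = ker ∂_k / im ∂_{k+1}, so:

  H_0: rank C_0 − rank ∂_1 = 7 − 6 = 1, and the invariant factors of ∂_1 are all 1, so H_0 ≅ Z.
  H_1: rank ker ∂_1 − rank ∂_2 = (18 − 6) − 12 = 0, and ∂_2 has invariant factor 2 > 1, so H_1 ≅ Z/2.
  H_2: rank ker ∂_2 − rank ∂_3 = (12 − 12) − 0 = 0, and there is no ∂_3, so H_2 ≅ 0.

As a check, the Euler characteristic is 7 − 18 + 12 = 1, which agrees with 1 − 0 + 0 = 1.
(K is a triangulation of the real projective plane RP^2.)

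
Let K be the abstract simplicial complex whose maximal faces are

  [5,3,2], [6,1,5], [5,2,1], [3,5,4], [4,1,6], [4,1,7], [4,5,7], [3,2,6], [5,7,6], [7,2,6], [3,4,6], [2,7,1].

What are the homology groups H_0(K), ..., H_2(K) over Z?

H_0 ≅ Z,  H_1 ≅ Z/2,  H_2 = 0.

Take the total order 1 < 2 < 3 < 4 < 5 < 6 < 7 on the vertex set. Then K (dimension 2) consists of the simplices:

  0-simplices (7): [1], [2], [3], [4], [5], [6], [7]
  1-simplices (18): [1,2], [1,4], [1,5], [1,6], [1,7], [2,3], [2,5], [2,6], [2,7], [3,4], [3,5], [3,6], [4,5], [4,6], [4,7], [5,6], [5,7], [6,7]
  2-simplices (12): [1,2,5], [1,2,7], [1,4,6], [1,4,7], [1,5,6], [2,3,5], [2,3,6], [2,6,7], [3,4,5], [3,4,6], [4,5,7], [5,6,7]

giving chain groups C_0 ≅ Z^7, C_1 ≅ Z^18, C_2 ≅ Z^12.

The boundary map ∂_1: C_1 → C_0 sends each edge [p,q] (with p < q) to q − p. For instance
  ∂[3,4] = [4] − [3].
As a 7×18 matrix over Z this has rank 6, with invariant factors (1,1,1,1,1,1).

The boundary map ∂_2: C_2 → C_1 sends each 2-simplex [p,q,r] to [q,r] − [p,r] + [p,q]. For instance
  ∂[4,5,7] = [5,7] − [4,7] + [4,5],
  ∂[3,4,6] = [4,6] − [3,6] + [3,4].
As a 18×12 matrix over Z this has rank 12, with invariant factors (1,1,1,1,1,1,1,1,1,1,1,2).

Now H_k = ker ∂_k / im ∂_{k+1}, so:

  H_0: rank C_0 − rank ∂_1 = 7 − 6 = 1, and the invariant factors of ∂_1 are all 1, so H_0 ≅ Z.
  H_1: rank ker ∂_1 − rank ∂_2 = (18 − 6) − 12 = 0, and ∂_2 has invariant factor 2 > 1, so H_1 ≅ Z/2.
  H_2: rank ker ∂_2 − rank ∂_3 = (12 − 12) − 0 = 0, and there is no ∂_3, so H_2 ≅ 0.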